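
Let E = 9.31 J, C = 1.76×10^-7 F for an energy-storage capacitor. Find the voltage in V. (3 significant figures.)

Rearranging: V = √(2E/C).
E = 9.31 J; C = 1.76×10^-7 F.
V = 10286 V  (the unit combination reduces to kg·m²/(A·s³) = V)

10300 V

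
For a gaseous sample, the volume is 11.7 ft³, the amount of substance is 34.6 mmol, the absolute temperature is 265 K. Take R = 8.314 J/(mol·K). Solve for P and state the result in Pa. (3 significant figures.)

P is given directly by: P = nRT/V.
V = 11.7 ft³ = 0.3313 m³; n = 34.6 mmol = 0.03460 mol; T = 265 K; R = 8.314 J/(mol·K).
P = 230.1 Pa

230 Pa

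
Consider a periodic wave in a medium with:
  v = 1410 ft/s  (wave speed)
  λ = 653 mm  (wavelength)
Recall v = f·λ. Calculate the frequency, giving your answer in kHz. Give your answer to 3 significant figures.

0.658 kHz

Rearranging: f = v/λ.
v = 1410 ft/s = 429.8 m/s; λ = 653 mm = 0.6530 m.
f = 658.1 Hz
658.1 Hz × (1 kHz / 1000 Hz) = 0.6581 kHz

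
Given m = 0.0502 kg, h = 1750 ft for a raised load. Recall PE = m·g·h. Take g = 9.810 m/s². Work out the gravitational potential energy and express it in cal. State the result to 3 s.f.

PE is given directly by: PE = mgh.
m = 0.0502 kg; h = 1750 ft = 533.4 m; g = 9.810 m/s².
PE = 262.7 J
262.7 J × (1 cal / 4.184 J) = 62.78 cal

62.8 cal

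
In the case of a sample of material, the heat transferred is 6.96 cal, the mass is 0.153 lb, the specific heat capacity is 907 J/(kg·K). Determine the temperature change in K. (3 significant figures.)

0.463 K

Rearranging: ΔT = Q/(m·c).
Q = 6.96 cal = 29.12 J; m = 0.153 lb = 0.06940 kg; c = 907 J/(kg·K).
ΔT = 0.4626 K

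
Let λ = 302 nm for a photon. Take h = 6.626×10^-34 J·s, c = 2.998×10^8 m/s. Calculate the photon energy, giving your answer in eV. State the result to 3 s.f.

4.11 eV

Directly: E = hc/λ.
λ = 302 nm = 3.020×10^-7 m; h = 6.626×10^-34 J·s; c = 2.998×10^8 m/s.
E = 6.578×10^-19 J
6.578×10^-19 J × (1 eV / 1.602×10^-19 J) = 4.105 eV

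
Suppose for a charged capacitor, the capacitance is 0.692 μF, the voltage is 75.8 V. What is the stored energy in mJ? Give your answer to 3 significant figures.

1.99 mJ

E is given directly by: E = ½CV².
C = 0.692 μF = 6.920×10^-7 F; V = 75.8 V.
E = 0.001988 J
0.001988 J × (1 mJ / 0.001000 J) = 1.988 mJ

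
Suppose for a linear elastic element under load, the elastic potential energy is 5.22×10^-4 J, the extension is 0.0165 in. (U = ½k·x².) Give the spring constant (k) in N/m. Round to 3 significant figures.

5940 N/m

Solving U = ½k·x² for k: k = 2U/x².
U = 5.22×10^-4 J; x = 0.0165 in = 4.191×10^-4 m.
k = 5944 N/m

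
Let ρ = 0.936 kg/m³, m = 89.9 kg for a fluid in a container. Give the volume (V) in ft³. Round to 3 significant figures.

Solving ρ = m/V for V: V = m/ρ.
ρ = 0.936 kg/m³; m = 89.9 kg.
V = 96.05 m³
96.05 m³ × (1 ft³ / 0.02832 m³) = 3392 ft³

3390 ft³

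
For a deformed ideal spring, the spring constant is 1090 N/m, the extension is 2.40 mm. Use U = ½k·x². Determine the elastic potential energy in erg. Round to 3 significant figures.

31400 erg

U is given directly by: U = ½kx².
k = 1090 N/m; x = 2.40 mm = 0.002400 m.
U = 0.003139 J
0.003139 J × (1 erg / 1.000×10^-7 J) = 31392 erg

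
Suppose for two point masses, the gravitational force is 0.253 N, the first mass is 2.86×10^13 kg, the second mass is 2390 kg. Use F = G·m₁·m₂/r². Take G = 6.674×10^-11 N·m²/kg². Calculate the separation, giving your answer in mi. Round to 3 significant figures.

2.64 mi

From Newton's law of gravitation: r = √(G·m₁m₂/F).
F = 0.253 N; m₁ = 2.86×10^13 kg; m₂ = 2390 kg; G = 6.674×10^-11 N·m²/kg².
r = 4246 m
4246 m × (1 mi / 1609 m) = 2.639 mi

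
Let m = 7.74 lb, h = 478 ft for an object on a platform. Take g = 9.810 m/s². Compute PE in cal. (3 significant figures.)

PE is given directly by: PE = mgh.
m = 7.74 lb = 3.511 kg; h = 478 ft = 145.7 m; g = 9.810 m/s².
PE = 5018 J
5018 J × (1 cal / 4.184 J) = 1199 cal

1200 cal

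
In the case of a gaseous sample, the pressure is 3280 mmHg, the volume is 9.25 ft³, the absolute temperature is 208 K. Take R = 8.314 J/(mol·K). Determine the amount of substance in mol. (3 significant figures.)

66.2 mol

Rearranging PV = nRT for n: n = PV/(RT).
P = 3280 mmHg = 4.373×10^5 Pa; V = 9.25 ft³ = 0.2619 m³; T = 208 K; R = 8.314 J/(mol·K).
n = 66.24 mol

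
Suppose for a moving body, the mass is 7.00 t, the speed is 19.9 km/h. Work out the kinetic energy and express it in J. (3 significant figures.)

1.07×10^5 J

Directly: KE = ½mv².
m = 7.00 t = 7000 kg; v = 19.9 km/h = 5.528 m/s.
KE = 1.069×10^5 J  (the unit combination reduces to kg·m²/s² = J)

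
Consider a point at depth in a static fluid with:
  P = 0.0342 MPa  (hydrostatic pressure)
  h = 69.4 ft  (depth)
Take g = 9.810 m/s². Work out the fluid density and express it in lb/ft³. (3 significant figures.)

10.3 lb/ft³

Rearranging: ρ = P/(g·h).
P = 0.0342 MPa = 34200 Pa; h = 69.4 ft = 21.15 m; g = 9.810 m/s².
ρ = 164.8 kg/m³
164.8 kg/m³ × (1 lb/ft³ / 16.02 kg/m³) = 10.29 lb/ft³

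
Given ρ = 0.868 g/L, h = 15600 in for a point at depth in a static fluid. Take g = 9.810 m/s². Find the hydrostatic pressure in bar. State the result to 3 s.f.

P is given directly by: P = ρgh.
ρ = 0.868 g/L = 0.8680 kg/m³; h = 15600 in = 396.2 m; g = 9.810 m/s².
P = 3374 Pa
3374 Pa × (1 bar / 1.000×10^5 Pa) = 0.03374 bar

0.0337 bar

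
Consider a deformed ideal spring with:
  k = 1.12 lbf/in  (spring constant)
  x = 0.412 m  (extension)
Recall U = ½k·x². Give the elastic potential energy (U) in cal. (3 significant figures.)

Directly: U = ½kx².
k = 1.12 lbf/in = 196.1 N/m; x = 0.412 m.
U = 16.65 J
16.65 J × (1 cal / 4.184 J) = 3.979 cal

3.98 cal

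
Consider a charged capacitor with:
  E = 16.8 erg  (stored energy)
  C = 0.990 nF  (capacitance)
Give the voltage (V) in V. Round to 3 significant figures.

Rearranging E = ½C·V² for V: V = √(2E/C).
E = 16.8 erg = 1.680×10^-6 J; C = 0.990 nF = 9.900×10^-10 F.
V = 58.26 V

58.3 V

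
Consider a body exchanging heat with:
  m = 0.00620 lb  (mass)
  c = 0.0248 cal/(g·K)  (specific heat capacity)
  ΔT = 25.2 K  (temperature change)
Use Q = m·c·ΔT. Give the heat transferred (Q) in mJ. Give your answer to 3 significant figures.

7350 mJ

Directly: Q = mcΔT.
m = 0.00620 lb = 0.002812 kg; c = 0.0248 cal/(g·K) = 103.8 J/(kg·K); ΔT = 25.2 K.
Q = 7.354 J
7.354 J × (1 mJ / 0.001000 J) = 7354 mJ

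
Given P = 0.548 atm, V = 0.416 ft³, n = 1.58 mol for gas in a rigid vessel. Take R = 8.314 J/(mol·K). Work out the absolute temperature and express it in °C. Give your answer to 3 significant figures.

From the ideal-gas law: T = PV/(nR).
P = 0.548 atm = 55526 Pa; V = 0.416 ft³ = 0.01178 m³; n = 1.58 mol; R = 8.314 J/(mol·K).
T = 49.79 K
49.79 K − 273.15 = -223.4 °C

-223 °C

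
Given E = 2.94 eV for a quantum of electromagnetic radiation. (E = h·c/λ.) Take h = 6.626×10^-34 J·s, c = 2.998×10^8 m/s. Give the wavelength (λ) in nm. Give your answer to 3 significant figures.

422 nm

Rearranging: λ = hc/E.
E = 2.94 eV = 4.710×10^-19 J; h = 6.626×10^-34 J·s; c = 2.998×10^8 m/s.
λ = 4.217×10^-7 m
4.217×10^-7 m × (1 nm / 1.000×10^-9 m) = 421.7 nm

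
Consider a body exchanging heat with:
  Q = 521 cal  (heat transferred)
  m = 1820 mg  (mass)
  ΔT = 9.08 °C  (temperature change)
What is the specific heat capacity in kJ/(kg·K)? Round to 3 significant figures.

Rearranging: c = Q/(m·ΔT).
Q = 521 cal = 2180 J; m = 1820 mg = 0.001820 kg; ΔT = 9.08 °C = 9.080 K.
c = 1.319×10^5 J/(kg·K)
1.319×10^5 J/(kg·K) × (1 kJ/(kg·K) / 1000 J/(kg·K)) = 131.9 kJ/(kg·K)

132 kJ/(kg·K)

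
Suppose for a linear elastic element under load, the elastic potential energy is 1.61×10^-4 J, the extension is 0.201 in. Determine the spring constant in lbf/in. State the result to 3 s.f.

0.0705 lbf/in

Solving U = ½k·x² for k: k = 2U/x².
U = 1.61×10^-4 J; x = 0.201 in = 0.005105 m.
k = 12.35 N/m
12.35 N/m × (1 lbf/in / 175.1 N/m) = 0.07054 lbf/in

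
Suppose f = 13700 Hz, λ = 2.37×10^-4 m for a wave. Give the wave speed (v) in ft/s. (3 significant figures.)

v is given directly by: v = fλ.
f = 13700 Hz; λ = 2.37×10^-4 m.
v = 3.247 m/s
3.247 m/s × (1 ft/s / 0.3048 m/s) = 10.65 ft/s

10.7 ft/s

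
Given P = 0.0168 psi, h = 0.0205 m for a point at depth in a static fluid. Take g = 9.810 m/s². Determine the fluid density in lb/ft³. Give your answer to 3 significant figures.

Rearranging P = ρ·g·h for ρ: ρ = P/(g·h).
P = 0.0168 psi = 115.8 Pa; h = 0.0205 m; g = 9.810 m/s².
ρ = 576.0 kg/m³
576.0 kg/m³ × (1 lb/ft³ / 16.02 kg/m³) = 35.96 lb/ft³

36.0 lb/ft³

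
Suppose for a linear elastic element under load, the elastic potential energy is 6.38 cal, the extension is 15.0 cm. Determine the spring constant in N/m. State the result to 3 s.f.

Solving U = ½k·x² for k: k = 2U/x².
U = 6.38 cal = 26.69 J; x = 15.0 cm = 0.1500 m.
k = 2373 N/m

2370 N/m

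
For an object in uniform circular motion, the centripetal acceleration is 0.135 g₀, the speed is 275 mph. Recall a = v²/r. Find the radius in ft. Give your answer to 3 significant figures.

Solving a = v²/r for r: r = v²/a.
a = 0.135 g₀ = 1.324 m/s²; v = 275 mph = 122.9 m/s.
r = 11416 m
11416 m × (1 ft / 0.3048 m) = 37453 ft

37500 ft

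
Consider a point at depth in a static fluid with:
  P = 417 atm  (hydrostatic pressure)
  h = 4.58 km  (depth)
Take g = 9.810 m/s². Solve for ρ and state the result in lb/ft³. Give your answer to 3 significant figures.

58.7 lb/ft³

Rearranging P = ρ·g·h for ρ: ρ = P/(g·h).
P = 417 atm = 4.225×10^7 Pa; h = 4.58 km = 4580 m; g = 9.810 m/s².
ρ = 940.4 kg/m³
940.4 kg/m³ × (1 lb/ft³ / 16.02 kg/m³) = 58.71 lb/ft³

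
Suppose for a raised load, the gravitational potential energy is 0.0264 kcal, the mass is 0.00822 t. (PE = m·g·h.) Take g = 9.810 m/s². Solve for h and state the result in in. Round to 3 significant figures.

53.9 in

Solving PE = m·g·h for h: h = PE/(m·g).
PE = 0.0264 kcal = 110.5 J; m = 0.00822 t = 8.220 kg; g = 9.810 m/s².
h = 1.370 m
1.370 m × (1 in / 0.02540 m) = 53.93 in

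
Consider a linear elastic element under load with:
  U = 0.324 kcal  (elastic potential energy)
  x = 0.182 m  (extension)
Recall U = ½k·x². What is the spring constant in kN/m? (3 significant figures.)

81.9 kN/m

Rearranging U = ½k·x² for k: k = 2U/x².
U = 0.324 kcal = 1356 J; x = 0.182 m.
k = 81851 N/m
81851 N/m × (1 kN/m / 1000 N/m) = 81.85 kN/m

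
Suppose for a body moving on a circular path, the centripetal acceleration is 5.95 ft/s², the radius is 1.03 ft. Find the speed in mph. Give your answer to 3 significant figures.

1.69 mph

Solving a = v²/r for v: v = √(a·r).
a = 5.95 ft/s² = 1.814 m/s²; r = 1.03 ft = 0.3139 m.
v = 0.7546 m/s
0.7546 m/s × (1 mph / 0.4470 m/s) = 1.688 mph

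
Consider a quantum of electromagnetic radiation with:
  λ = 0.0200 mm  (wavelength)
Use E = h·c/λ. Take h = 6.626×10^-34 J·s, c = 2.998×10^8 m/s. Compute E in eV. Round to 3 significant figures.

0.0620 eV

Directly: E = hc/λ.
λ = 0.0200 mm = 2.000×10^-5 m; h = 6.626×10^-34 J·s; c = 2.998×10^8 m/s.
E = 9.932×10^-21 J
9.932×10^-21 J × (1 eV / 1.602×10^-19 J) = 0.06199 eV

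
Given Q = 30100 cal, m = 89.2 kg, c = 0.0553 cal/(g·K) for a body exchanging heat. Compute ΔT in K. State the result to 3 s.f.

6.10 K

Rearranging Q = m·c·ΔT for ΔT: ΔT = Q/(m·c).
Q = 30100 cal = 1.259×10^5 J; m = 89.2 kg; c = 0.0553 cal/(g·K) = 231.4 J/(kg·K).
ΔT = 6.102 K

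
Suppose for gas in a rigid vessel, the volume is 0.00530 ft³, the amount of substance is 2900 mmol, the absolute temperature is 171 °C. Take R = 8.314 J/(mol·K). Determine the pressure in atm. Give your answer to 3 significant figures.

Directly: P = nRT/V.
V = 0.00530 ft³ = 1.501×10^-4 m³; n = 2900 mmol = 2.900 mol; T = 171 °C = 444.1 K; R = 8.314 J/(mol·K).
P = 7.135×10^7 Pa
7.135×10^7 Pa × (1 atm / 1.013×10^5 Pa) = 704.2 atm

704 atm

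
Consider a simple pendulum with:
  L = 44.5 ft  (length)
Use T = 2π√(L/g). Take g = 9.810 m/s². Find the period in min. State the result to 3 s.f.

T is given directly by: T = 2π√(L/g).
L = 44.5 ft = 13.56 m; g = 9.810 m/s².
T = 7.388 s
7.388 s × (1 min / 60.00 s) = 0.1231 min

0.123 min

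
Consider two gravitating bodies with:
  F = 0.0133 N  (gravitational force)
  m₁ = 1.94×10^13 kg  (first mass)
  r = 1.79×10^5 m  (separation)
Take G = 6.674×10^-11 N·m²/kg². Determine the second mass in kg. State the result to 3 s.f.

Rearranging: m₂ = F·r²/(G·m₁).
F = 0.0133 N; m₁ = 1.94×10^13 kg; r = 1.79×10^5 m; G = 6.674×10^-11 N·m²/kg².
m₂ = 3.291×10^5 kg

3.29×10^5 kg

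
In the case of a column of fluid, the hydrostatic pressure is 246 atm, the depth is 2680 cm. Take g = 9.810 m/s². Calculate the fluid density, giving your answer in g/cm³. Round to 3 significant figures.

94.8 g/cm³

Solving P = ρ·g·h for ρ: ρ = P/(g·h).
P = 246 atm = 2.493×10^7 Pa; h = 2680 cm = 26.80 m; g = 9.810 m/s².
ρ = 94809 kg/m³
94809 kg/m³ × (1 g/cm³ / 1000 kg/m³) = 94.81 g/cm³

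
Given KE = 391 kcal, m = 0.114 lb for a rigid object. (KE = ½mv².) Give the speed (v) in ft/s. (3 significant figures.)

26100 ft/s

Rearranging: v = √(2·KE/m).
KE = 391 kcal = 1.636×10^6 J; m = 0.114 lb = 0.05171 kg.
v = 7955 m/s
7955 m/s × (1 ft/s / 0.3048 m/s) = 26098 ft/s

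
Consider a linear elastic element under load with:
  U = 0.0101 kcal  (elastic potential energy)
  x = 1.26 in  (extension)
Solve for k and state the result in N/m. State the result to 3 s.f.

Rearranging: k = 2U/x².
U = 0.0101 kcal = 42.26 J; x = 1.26 in = 0.03200 m.
k = 82515 N/m

82500 N/m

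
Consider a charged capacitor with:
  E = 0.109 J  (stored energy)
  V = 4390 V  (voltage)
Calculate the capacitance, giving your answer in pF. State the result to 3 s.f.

Rearranging: C = 2E/V².
E = 0.109 J; V = 4390 V.
C = 1.131×10^-8 F
1.131×10^-8 F × (1 pF / 1.000×10^-12 F) = 11312 pF

11300 pF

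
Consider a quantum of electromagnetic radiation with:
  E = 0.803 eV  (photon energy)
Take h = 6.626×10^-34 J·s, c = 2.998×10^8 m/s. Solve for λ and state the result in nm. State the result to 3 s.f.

Rearranging: λ = hc/E.
E = 0.803 eV = 1.287×10^-19 J; h = 6.626×10^-34 J·s; c = 2.998×10^8 m/s.
λ = 1.544×10^-6 m
1.544×10^-6 m × (1 nm / 1.000×10^-9 m) = 1544 nm

1540 nm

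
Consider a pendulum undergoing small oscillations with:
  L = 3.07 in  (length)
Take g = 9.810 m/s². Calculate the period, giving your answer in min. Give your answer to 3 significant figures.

0.00934 min

Directly: T = 2π√(L/g).
L = 3.07 in = 0.07798 m; g = 9.810 m/s².
T = 0.5602 s
0.5602 s × (1 min / 60.00 s) = 0.009336 min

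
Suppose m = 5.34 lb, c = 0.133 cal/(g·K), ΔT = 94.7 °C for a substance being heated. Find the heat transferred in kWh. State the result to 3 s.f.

0.0355 kWh

Directly: Q = mcΔT.
m = 5.34 lb = 2.422 kg; c = 0.133 cal/(g·K) = 556.5 J/(kg·K); ΔT = 94.7 °C = 94.70 K.
Q = 1.276×10^5 J
1.276×10^5 J × (1 kWh / 3.600×10^6 J) = 0.03546 kWh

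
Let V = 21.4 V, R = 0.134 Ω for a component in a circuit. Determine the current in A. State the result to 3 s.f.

From Ohm's law: I = V/R.
V = 21.4 V; R = 0.134 Ω.
I = 159.7 A

160 A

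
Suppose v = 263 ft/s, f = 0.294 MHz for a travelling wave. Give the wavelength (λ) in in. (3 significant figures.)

Rearranging: λ = v/f.
v = 263 ft/s = 80.16 m/s; f = 0.294 MHz = 2.940×10^5 Hz.
λ = 2.727×10^-4 m
2.727×10^-4 m × (1 in / 0.02540 m) = 0.01073 in

0.0107 in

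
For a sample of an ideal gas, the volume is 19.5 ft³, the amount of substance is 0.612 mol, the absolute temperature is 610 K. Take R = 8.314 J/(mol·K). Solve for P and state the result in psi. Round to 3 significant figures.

0.815 psi

Directly: P = nRT/V.
V = 19.5 ft³ = 0.5522 m³; n = 0.612 mol; T = 610 K; R = 8.314 J/(mol·K).
P = 5621 Pa
5621 Pa × (1 psi / 6895 Pa) = 0.8153 psi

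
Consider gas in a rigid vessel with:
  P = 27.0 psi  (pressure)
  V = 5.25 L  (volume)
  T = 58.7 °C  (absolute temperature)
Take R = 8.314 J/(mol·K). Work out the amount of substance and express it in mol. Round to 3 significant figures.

0.354 mol

From the ideal-gas law: n = PV/(RT).
P = 27.0 psi = 1.862×10^5 Pa; V = 5.25 L = 0.005250 m³; T = 58.7 °C = 331.8 K; R = 8.314 J/(mol·K).
n = 0.3542 mol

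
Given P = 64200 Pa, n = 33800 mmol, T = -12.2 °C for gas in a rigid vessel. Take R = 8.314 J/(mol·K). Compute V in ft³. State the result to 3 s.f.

From the ideal-gas law: V = nRT/P.
P = 64200 Pa; n = 33800 mmol = 33.80 mol; T = -12.2 °C = 260.9 K; R = 8.314 J/(mol·K).
V = 1.142 m³
1.142 m³ × (1 ft³ / 0.02832 m³) = 40.34 ft³

40.3 ft³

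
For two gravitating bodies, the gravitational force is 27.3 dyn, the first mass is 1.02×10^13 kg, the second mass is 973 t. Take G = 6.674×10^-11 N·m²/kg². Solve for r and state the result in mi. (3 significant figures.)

From Newton's law of gravitation: r = √(G·m₁m₂/F).
F = 27.3 dyn = 2.730×10^-4 N; m₁ = 1.02×10^13 kg; m₂ = 973 t = 9.730×10^5 kg; G = 6.674×10^-11 N·m²/kg².
r = 1.558×10^6 m
1.558×10^6 m × (1 mi / 1609 m) = 967.9 mi

968 mi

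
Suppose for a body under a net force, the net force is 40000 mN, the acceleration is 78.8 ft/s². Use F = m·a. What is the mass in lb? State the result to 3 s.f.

Solving F = m·a for m: m = F/a.
F = 40000 mN = 40.00 N; a = 78.8 ft/s² = 24.02 m/s².
m = 1.665 kg
1.665 kg × (1 lb / 0.4536 kg) = 3.672 lb

3.67 lb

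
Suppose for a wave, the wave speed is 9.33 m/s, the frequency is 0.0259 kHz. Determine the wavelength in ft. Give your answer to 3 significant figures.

1.18 ft

Rearranging v = f·λ for λ: λ = v/f.
v = 9.33 m/s; f = 0.0259 kHz = 25.90 Hz.
λ = 0.3602 m
0.3602 m × (1 ft / 0.3048 m) = 1.182 ft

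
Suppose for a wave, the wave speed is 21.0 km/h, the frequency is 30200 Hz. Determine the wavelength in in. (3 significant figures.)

0.00760 in

Rearranging v = f·λ for λ: λ = v/f.
v = 21.0 km/h = 5.833 m/s; f = 30200 Hz.
λ = 1.932×10^-4 m
1.932×10^-4 m × (1 in / 0.02540 m) = 0.007605 in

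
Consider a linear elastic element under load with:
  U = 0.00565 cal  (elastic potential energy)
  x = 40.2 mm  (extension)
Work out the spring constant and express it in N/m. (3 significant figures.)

29.3 N/m

Rearranging U = ½k·x² for k: k = 2U/x².
U = 0.00565 cal = 0.02364 J; x = 40.2 mm = 0.04020 m.
k = 29.26 N/m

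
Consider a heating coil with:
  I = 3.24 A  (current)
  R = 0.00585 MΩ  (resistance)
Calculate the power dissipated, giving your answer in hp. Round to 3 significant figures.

82.4 hp

Directly: P = I²R.
I = 3.24 A; R = 0.00585 MΩ = 5850 Ω.
P = 61411 W
61411 W × (1 hp / 745.7 W) = 82.35 hp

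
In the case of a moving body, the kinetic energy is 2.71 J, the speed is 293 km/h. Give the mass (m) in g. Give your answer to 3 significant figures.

0.818 g

Rearranging KE = ½mv² for m: m = 2·KE/v².
KE = 2.71 J; v = 293 km/h = 81.39 m/s.
m = 8.182×10^-4 kg
8.182×10^-4 kg × (1 g / 0.001000 kg) = 0.8182 g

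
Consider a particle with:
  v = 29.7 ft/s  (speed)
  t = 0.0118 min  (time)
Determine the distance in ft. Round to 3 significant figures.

21.0 ft

Solving v = d/t for d: d = v·t.
v = 29.7 ft/s = 9.053 m/s; t = 0.0118 min = 0.7080 s.
d = 6.409 m
6.409 m × (1 ft / 0.3048 m) = 21.03 ft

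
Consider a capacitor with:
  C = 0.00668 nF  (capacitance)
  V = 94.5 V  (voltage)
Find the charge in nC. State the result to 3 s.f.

0.631 nC

Solving C = Q/V for Q: Q = CV.
C = 0.00668 nF = 6.680×10^-12 F; V = 94.5 V.
Q = 6.313×10^-10 C
6.313×10^-10 C × (1 nC / 1.000×10^-9 C) = 0.6313 nC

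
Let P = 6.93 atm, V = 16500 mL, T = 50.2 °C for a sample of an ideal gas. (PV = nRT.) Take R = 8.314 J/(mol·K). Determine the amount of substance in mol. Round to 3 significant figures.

From the ideal-gas law: n = PV/(RT).
P = 6.93 atm = 7.022×10^5 Pa; V = 16500 mL = 0.01650 m³; T = 50.2 °C = 323.3 K; R = 8.314 J/(mol·K).
n = 4.310 mol

4.31 mol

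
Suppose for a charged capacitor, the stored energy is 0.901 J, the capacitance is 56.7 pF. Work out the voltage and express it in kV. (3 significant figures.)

Rearranging E = ½C·V² for V: V = √(2E/C).
E = 0.901 J; C = 56.7 pF = 5.670×10^-11 F.
V = 1.783×10^5 V  (the unit combination reduces to kg·m²/(A·s³) = V)
1.783×10^5 V × (1 kV / 1000 V) = 178.3 kV

178 kV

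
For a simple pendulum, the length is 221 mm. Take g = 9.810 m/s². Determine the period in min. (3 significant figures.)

0.0157 min

T is given directly by: T = 2π√(L/g).
L = 221 mm = 0.2210 m; g = 9.810 m/s².
T = 0.9431 s
0.9431 s × (1 min / 60.00 s) = 0.01572 min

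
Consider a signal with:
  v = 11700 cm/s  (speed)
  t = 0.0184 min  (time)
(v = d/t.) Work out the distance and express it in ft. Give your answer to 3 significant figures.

424 ft

Rearranging: d = v·t.
v = 11700 cm/s = 117.0 m/s; t = 0.0184 min = 1.104 s.
d = 129.2 m
129.2 m × (1 ft / 0.3048 m) = 423.8 ft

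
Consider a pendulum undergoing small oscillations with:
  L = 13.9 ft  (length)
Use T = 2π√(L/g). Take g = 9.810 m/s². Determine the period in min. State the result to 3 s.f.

T is given directly by: T = 2π√(L/g).
L = 13.9 ft = 4.237 m; g = 9.810 m/s².
T = 4.129 s
4.129 s × (1 min / 60.00 s) = 0.06882 min

0.0688 min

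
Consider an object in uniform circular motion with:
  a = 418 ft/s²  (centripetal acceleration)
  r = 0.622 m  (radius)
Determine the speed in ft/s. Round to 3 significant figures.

29.2 ft/s

Solving a = v²/r for v: v = √(a·r).
a = 418 ft/s² = 127.4 m/s²; r = 0.622 m.
v = 8.902 m/s
8.902 m/s × (1 ft/s / 0.3048 m/s) = 29.21 ft/s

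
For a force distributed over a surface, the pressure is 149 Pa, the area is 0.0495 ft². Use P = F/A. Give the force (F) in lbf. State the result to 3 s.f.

Rearranging: F = P·A.
P = 149 Pa; A = 0.0495 ft² = 0.004599 m².
F = 0.6852 N  (the unit combination reduces to kg·m/s² = N)
0.6852 N × (1 lbf / 4.448 N) = 0.1540 lbf

0.154 lbf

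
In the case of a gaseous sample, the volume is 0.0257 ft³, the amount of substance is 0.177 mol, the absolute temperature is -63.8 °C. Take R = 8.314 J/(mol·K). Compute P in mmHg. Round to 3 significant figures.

3180 mmHg

P is given directly by: P = nRT/V.
V = 0.0257 ft³ = 7.277×10^-4 m³; n = 0.177 mol; T = -63.8 °C = 209.3 K; R = 8.314 J/(mol·K).
P = 4.233×10^5 Pa
4.233×10^5 Pa × (1 mmHg / 133.3 Pa) = 3175 mmHg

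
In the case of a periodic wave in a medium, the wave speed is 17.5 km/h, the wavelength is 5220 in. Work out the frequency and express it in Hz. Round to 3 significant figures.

0.0367 Hz

Rearranging v = f·λ for f: f = v/λ.
v = 17.5 km/h = 4.861 m/s; λ = 5220 in = 132.6 m.
f = 0.03666 Hz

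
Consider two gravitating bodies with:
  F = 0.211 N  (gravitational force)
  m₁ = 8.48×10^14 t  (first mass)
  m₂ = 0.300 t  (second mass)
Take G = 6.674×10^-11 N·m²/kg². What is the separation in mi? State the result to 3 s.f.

Rearranging: r = √(G·m₁m₂/F).
F = 0.211 N; m₁ = 8.48×10^14 t = 8.480×10^17 kg; m₂ = 0.300 t = 300.0 kg; G = 6.674×10^-11 N·m²/kg².
r = 2.837×10^5 m
2.837×10^5 m × (1 mi / 1609 m) = 176.3 mi

176 mi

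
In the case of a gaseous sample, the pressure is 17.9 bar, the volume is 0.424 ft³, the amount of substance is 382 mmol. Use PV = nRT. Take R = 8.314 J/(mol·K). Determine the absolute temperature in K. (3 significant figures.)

From the ideal-gas law: T = PV/(nR).
P = 17.9 bar = 1.790×10^6 Pa; V = 0.424 ft³ = 0.01201 m³; n = 382 mmol = 0.3820 mol; R = 8.314 J/(mol·K).
T = 6767 K

6770 K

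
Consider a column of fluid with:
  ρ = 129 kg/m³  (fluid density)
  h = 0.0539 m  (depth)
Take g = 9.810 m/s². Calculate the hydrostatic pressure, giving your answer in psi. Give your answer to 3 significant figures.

0.00989 psi

Directly: P = ρgh.
ρ = 129 kg/m³; h = 0.0539 m; g = 9.810 m/s².
P = 68.21 Pa
68.21 Pa × (1 psi / 6895 Pa) = 0.009893 psi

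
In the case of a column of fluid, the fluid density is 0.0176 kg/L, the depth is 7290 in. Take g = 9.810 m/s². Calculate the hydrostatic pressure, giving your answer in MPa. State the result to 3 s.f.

0.0320 MPa

Directly: P = ρgh.
ρ = 0.0176 kg/L = 17.60 kg/m³; h = 7290 in = 185.2 m; g = 9.810 m/s².
P = 31970 Pa  (the unit combination reduces to kg/(m·s²) = Pa)
31970 Pa × (1 MPa / 1.000×10^6 Pa) = 0.03197 MPa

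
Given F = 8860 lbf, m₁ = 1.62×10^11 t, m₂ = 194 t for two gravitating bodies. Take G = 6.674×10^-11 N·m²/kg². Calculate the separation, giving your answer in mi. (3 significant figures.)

0.143 mi

Rearranging: r = √(G·m₁m₂/F).
F = 8860 lbf = 39411 N; m₁ = 1.62×10^11 t = 1.620×10^14 kg; m₂ = 194 t = 1.940×10^5 kg; G = 6.674×10^-11 N·m²/kg².
r = 230.7 m
230.7 m × (1 mi / 1609 m) = 0.1433 mi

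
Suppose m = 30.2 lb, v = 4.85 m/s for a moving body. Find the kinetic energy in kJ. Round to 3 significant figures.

KE is given directly by: KE = ½mv².
m = 30.2 lb = 13.70 kg; v = 4.85 m/s.
KE = 161.1 J  (the unit combination reduces to kg·m²/s² = J)
161.1 J × (1 kJ / 1000 J) = 0.1611 kJ

0.161 kJ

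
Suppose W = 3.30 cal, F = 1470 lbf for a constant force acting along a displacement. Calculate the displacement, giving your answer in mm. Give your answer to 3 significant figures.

Rearranging W = F·d for d: d = W/F.
W = 3.30 cal = 13.81 J; F = 1470 lbf = 6539 N.
d = 0.002112 m
0.002112 m × (1 mm / 0.001000 m) = 2.112 mm

2.11 mm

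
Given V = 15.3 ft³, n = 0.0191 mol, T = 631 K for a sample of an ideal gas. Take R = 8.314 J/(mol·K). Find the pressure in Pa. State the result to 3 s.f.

From the ideal-gas law: P = nRT/V.
V = 15.3 ft³ = 0.4332 m³; n = 0.0191 mol; T = 631 K; R = 8.314 J/(mol·K).
P = 231.3 Pa

231 Pa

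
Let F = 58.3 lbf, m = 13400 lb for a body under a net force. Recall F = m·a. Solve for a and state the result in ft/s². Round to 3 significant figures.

0.140 ft/s²

Solving F = m·a for a: a = F/m.
F = 58.3 lbf = 259.3 N; m = 13400 lb = 6078 kg.
a = 0.04267 m/s²
0.04267 m/s² × (1 ft/s² / 0.3048 m/s²) = 0.1400 ft/s²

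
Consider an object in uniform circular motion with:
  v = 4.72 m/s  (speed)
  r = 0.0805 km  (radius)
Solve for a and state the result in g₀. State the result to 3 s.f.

0.0282 g₀

a is given directly by: a = v²/r.
v = 4.72 m/s; r = 0.0805 km = 80.50 m.
a = 0.2768 m/s²
0.2768 m/s² × (1 g₀ / 9.807 m/s²) = 0.02822 g₀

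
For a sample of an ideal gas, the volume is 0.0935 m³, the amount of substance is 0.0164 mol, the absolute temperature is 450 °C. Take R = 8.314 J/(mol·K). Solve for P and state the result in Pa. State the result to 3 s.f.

1050 Pa

P is given directly by: P = nRT/V.
V = 0.0935 m³; n = 0.0164 mol; T = 450 °C = 723.1 K; R = 8.314 J/(mol·K).
P = 1055 Pa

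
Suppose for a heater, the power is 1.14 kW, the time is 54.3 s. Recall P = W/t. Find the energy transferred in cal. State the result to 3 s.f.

Rearranging P = W/t for W: W = P·t.
P = 1.14 kW = 1140 W; t = 54.3 s.
W = 61902 J  (the unit combination reduces to kg·m²/s² = J)
61902 J × (1 cal / 4.184 J) = 14795 cal

14800 cal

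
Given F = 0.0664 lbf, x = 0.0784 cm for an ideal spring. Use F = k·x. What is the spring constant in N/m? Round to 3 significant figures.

377 N/m

From Hooke's law: k = F/x.
F = 0.0664 lbf = 0.2954 N; x = 0.0784 cm = 7.840×10^-4 m.
k = 376.7 N/m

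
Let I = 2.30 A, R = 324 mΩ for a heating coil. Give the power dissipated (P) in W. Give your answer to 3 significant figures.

P is given directly by: P = I²R.
I = 2.30 A; R = 324 mΩ = 0.3240 Ω.
P = 1.714 W

1.71 W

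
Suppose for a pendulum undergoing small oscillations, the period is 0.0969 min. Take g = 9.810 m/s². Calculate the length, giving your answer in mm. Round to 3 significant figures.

8400 mm

Rearranging T = 2π√(L/g) for L: L = g·(T/2π)².
T = 0.0969 min = 5.814 s; g = 9.810 m/s².
L = 8.400 m
8.400 m × (1 mm / 0.001000 m) = 8400 mm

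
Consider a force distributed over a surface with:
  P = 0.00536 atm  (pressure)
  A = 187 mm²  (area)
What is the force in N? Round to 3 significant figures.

0.102 N

Rearranging: F = P·A.
P = 0.00536 atm = 543.1 Pa; A = 187 mm² = 1.870×10^-4 m².
F = 0.1016 N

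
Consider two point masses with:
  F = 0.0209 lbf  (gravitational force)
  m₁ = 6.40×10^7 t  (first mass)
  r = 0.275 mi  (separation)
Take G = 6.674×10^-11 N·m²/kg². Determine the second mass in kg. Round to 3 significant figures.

4260 kg

From Newton's law of gravitation: m₂ = F·r²/(G·m₁).
F = 0.0209 lbf = 0.09297 N; m₁ = 6.40×10^7 t = 6.400×10^10 kg; r = 0.275 mi = 442.6 m; G = 6.674×10^-11 N·m²/kg².
m₂ = 4263 kg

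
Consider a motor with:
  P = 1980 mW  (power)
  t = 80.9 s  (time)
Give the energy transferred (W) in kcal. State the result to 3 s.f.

0.0383 kcal

Rearranging P = W/t for W: W = P·t.
P = 1980 mW = 1.980 W; t = 80.9 s.
W = 160.2 J  (the unit combination reduces to kg·m²/s² = J)
160.2 J × (1 kcal / 4184 J) = 0.03828 kcal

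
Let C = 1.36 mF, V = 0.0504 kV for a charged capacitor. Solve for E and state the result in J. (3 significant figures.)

E is given directly by: E = ½CV².
C = 1.36 mF = 0.001360 F; V = 0.0504 kV = 50.40 V.
E = 1.727 J

1.73 J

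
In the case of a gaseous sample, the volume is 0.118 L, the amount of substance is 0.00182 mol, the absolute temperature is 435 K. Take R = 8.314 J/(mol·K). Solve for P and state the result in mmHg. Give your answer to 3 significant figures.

418 mmHg

Directly: P = nRT/V.
V = 0.118 L = 1.180×10^-4 m³; n = 0.00182 mol; T = 435 K; R = 8.314 J/(mol·K).
P = 55781 Pa
55781 Pa × (1 mmHg / 133.3 Pa) = 418.4 mmHg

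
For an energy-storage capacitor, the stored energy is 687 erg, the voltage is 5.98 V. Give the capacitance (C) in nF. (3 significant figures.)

Rearranging E = ½C·V² for C: C = 2E/V².
E = 687 erg = 6.870×10^-5 J; V = 5.98 V.
C = 3.842×10^-6 F
3.842×10^-6 F × (1 nF / 1.000×10^-9 F) = 3842 nF

3840 nF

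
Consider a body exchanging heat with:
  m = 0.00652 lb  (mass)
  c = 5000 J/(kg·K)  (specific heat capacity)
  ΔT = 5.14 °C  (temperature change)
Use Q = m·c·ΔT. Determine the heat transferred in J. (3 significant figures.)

Directly: Q = mcΔT.
m = 0.00652 lb = 0.002957 kg; c = 5000 J/(kg·K); ΔT = 5.14 °C = 5.140 K.
Q = 76.01 J  (the unit combination reduces to kg·m²/s² = J)

76.0 J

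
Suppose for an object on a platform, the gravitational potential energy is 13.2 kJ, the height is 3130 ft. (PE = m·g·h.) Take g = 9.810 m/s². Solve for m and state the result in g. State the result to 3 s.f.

1410 g

Solving PE = m·g·h for m: m = PE/(g·h).
PE = 13.2 kJ = 13200 J; h = 3130 ft = 954.0 m; g = 9.810 m/s².
m = 1.410 kg
1.410 kg × (1 g / 0.001000 kg) = 1410 g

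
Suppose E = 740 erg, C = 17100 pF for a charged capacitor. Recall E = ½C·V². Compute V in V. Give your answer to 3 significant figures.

93.0 V

Solving E = ½C·V² for V: V = √(2E/C).
E = 740 erg = 7.400×10^-5 J; C = 17100 pF = 1.710×10^-8 F.
V = 93.03 V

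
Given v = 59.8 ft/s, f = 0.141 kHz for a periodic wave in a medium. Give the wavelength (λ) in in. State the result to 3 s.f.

5.09 in

Solving v = f·λ for λ: λ = v/f.
v = 59.8 ft/s = 18.23 m/s; f = 0.141 kHz = 141.0 Hz.
λ = 0.1293 m
0.1293 m × (1 in / 0.02540 m) = 5.089 in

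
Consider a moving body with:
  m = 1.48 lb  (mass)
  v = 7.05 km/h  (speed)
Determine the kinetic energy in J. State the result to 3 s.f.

1.29 J

Directly: KE = ½mv².
m = 1.48 lb = 0.6713 kg; v = 7.05 km/h = 1.958 m/s.
KE = 1.287 J  (the unit combination reduces to kg·m²/s² = J)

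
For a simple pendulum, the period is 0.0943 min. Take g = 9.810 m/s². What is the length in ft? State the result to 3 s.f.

Solving T = 2π√(L/g) for L: L = g·(T/2π)².
T = 0.0943 min = 5.658 s; g = 9.810 m/s².
L = 7.955 m
7.955 m × (1 ft / 0.3048 m) = 26.10 ft

26.1 ft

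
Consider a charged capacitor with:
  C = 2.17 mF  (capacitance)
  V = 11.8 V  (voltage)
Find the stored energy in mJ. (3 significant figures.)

E is given directly by: E = ½CV².
C = 2.17 mF = 0.002170 F; V = 11.8 V.
E = 0.1511 J
0.1511 J × (1 mJ / 0.001000 J) = 151.1 mJ

151 mJ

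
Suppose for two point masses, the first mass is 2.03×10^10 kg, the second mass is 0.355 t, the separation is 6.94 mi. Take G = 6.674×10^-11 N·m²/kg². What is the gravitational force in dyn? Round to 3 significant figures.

0.386 dyn

Directly: F = Gm₁m₂/r².
m₁ = 2.03×10^10 kg; m₂ = 0.355 t = 355.0 kg; r = 6.94 mi = 11169 m; G = 6.674×10^-11 N·m²/kg².
F = 3.856×10^-6 N  (the unit combination reduces to kg·m/s² = N)
3.856×10^-6 N × (1 dyn / 1.000×10^-5 N) = 0.3856 dyn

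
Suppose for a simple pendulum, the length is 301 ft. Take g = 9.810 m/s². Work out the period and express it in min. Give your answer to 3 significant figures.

0.320 min

Directly: T = 2π√(L/g).
L = 301 ft = 91.74 m; g = 9.810 m/s².
T = 19.21 s
19.21 s × (1 min / 60.00 s) = 0.3202 min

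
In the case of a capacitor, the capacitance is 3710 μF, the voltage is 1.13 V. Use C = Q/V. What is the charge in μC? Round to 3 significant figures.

Solving C = Q/V for Q: Q = CV.
C = 3710 μF = 0.003710 F; V = 1.13 V.
Q = 0.004192 C
0.004192 C × (1 μC / 1.000×10^-6 C) = 4192 μC

4190 μC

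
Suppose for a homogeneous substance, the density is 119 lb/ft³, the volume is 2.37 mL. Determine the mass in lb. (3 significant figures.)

Solving ρ = m/V for m: m = ρV.
ρ = 119 lb/ft³ = 1906 kg/m³; V = 2.37 mL = 2.370×10^-6 m³.
m = 0.004518 kg
0.004518 kg × (1 lb / 0.4536 kg) = 0.009960 lb

0.00996 lb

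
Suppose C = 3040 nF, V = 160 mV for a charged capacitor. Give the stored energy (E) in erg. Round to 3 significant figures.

0.389 erg

Directly: E = ½CV².
C = 3040 nF = 3.040×10^-6 F; V = 160 mV = 0.1600 V.
E = 3.891×10^-8 J
3.891×10^-8 J × (1 erg / 1.000×10^-7 J) = 0.3891 erg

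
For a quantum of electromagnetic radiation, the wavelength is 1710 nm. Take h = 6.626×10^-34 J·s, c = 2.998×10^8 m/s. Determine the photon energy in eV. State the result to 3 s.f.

0.725 eV

Directly: E = hc/λ.
λ = 1710 nm = 1.710×10^-6 m; h = 6.626×10^-34 J·s; c = 2.998×10^8 m/s.
E = 1.162×10^-19 J
1.162×10^-19 J × (1 eV / 1.602×10^-19 J) = 0.7251 eV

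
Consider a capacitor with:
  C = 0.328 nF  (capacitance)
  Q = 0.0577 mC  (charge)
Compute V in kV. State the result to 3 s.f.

Rearranging C = Q/V for V: V = Q/C.
C = 0.328 nF = 3.280×10^-10 F; Q = 0.0577 mC = 5.770×10^-5 C.
V = 1.759×10^5 V  (the unit combination reduces to kg·m²/(A·s³) = V)
1.759×10^5 V × (1 kV / 1000 V) = 175.9 kV

176 kV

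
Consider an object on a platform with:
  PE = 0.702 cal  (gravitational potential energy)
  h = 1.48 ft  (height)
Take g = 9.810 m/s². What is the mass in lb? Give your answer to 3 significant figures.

Rearranging PE = m·g·h for m: m = PE/(g·h).
PE = 0.702 cal = 2.937 J; h = 1.48 ft = 0.4511 m; g = 9.810 m/s².
m = 0.6637 kg
0.6637 kg × (1 lb / 0.4536 kg) = 1.463 lb

1.46 lb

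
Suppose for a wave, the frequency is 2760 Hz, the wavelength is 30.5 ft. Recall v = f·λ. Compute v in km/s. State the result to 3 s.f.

25.7 km/s

Directly: v = fλ.
f = 2760 Hz; λ = 30.5 ft = 9.296 m.
v = 25658 m/s
25658 m/s × (1 km/s / 1000 m/s) = 25.66 km/s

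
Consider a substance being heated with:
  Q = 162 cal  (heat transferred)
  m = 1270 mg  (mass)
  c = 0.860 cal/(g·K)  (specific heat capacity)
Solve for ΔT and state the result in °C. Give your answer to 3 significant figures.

148 °C

Solving Q = m·c·ΔT for ΔT: ΔT = Q/(m·c).
Q = 162 cal = 677.8 J; m = 1270 mg = 0.001270 kg; c = 0.860 cal/(g·K) = 3598 J/(kg·K).
ΔT = 148.3 K
Since 1 °C = 1 K, 148.3 °C.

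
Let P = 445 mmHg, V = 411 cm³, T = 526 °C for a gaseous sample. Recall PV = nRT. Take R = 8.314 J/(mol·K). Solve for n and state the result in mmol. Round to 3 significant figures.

Rearranging: n = PV/(RT).
P = 445 mmHg = 59328 Pa; V = 411 cm³ = 4.110×10^-4 m³; T = 526 °C = 799.1 K; R = 8.314 J/(mol·K).
n = 0.003670 mol
0.003670 mol × (1 mmol / 0.001000 mol) = 3.670 mmol

3.67 mmol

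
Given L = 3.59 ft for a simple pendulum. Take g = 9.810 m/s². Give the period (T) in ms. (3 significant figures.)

Directly: T = 2π√(L/g).
L = 3.59 ft = 1.094 m; g = 9.810 m/s².
T = 2.098 s
2.098 s × (1 ms / 0.001000 s) = 2098 ms

2100 ms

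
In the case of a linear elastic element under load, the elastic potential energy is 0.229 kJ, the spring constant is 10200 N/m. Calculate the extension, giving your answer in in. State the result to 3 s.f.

Solving U = ½k·x² for x: x = √(2U/k).
U = 0.229 kJ = 229.0 J; k = 10200 N/m.
x = 0.2119 m
0.2119 m × (1 in / 0.02540 m) = 8.343 in

8.34 in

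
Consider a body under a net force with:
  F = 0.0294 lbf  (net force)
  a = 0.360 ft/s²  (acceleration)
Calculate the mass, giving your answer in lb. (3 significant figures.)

2.63 lb

Solving F = m·a for m: m = F/a.
F = 0.0294 lbf = 0.1308 N; a = 0.360 ft/s² = 0.1097 m/s².
m = 1.192 kg
1.192 kg × (1 lb / 0.4536 kg) = 2.628 lb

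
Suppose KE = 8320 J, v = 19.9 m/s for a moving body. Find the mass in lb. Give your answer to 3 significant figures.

Rearranging: m = 2·KE/v².
KE = 8320 J; v = 19.9 m/s.
m = 42.02 kg
42.02 kg × (1 lb / 0.4536 kg) = 92.64 lb

92.6 lb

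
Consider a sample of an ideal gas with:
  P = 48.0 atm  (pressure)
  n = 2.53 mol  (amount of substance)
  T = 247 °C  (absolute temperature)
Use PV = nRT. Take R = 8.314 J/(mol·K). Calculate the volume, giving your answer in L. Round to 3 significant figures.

2.25 L

From the ideal-gas law: V = nRT/P.
P = 48.0 atm = 4.864×10^6 Pa; n = 2.53 mol; T = 247 °C = 520.1 K; R = 8.314 J/(mol·K).
V = 0.002250 m³
0.002250 m³ × (1 L / 0.001000 m³) = 2.250 L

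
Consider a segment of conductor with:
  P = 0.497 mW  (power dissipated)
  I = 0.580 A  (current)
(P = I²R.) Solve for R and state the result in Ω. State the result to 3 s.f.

Solving P = I²R for R: R = P/I².
P = 0.497 mW = 4.970×10^-4 W; I = 0.580 A.
R = 0.001477 Ω

0.00148 Ω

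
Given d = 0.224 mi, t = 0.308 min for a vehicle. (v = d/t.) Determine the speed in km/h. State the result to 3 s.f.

v is given directly by: v = d/t.
d = 0.224 mi = 360.5 m; t = 0.308 min = 18.48 s.
v = 19.51 m/s
19.51 m/s × (1 km/h / 0.2778 m/s) = 70.23 km/h

70.2 km/h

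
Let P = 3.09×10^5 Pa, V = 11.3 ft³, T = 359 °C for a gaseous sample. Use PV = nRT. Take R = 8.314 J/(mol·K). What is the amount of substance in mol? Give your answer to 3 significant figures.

From the ideal-gas law: n = PV/(RT).
P = 3.09×10^5 Pa; V = 11.3 ft³ = 0.3200 m³; T = 359 °C = 632.1 K; R = 8.314 J/(mol·K).
n = 18.81 mol

18.8 mol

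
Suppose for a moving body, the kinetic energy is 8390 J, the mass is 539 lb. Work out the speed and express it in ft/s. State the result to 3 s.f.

27.2 ft/s

Solving KE = ½mv² for v: v = √(2·KE/m).
KE = 8390 J; m = 539 lb = 244.5 kg.
v = 8.285 m/s
8.285 m/s × (1 ft/s / 0.3048 m/s) = 27.18 ft/s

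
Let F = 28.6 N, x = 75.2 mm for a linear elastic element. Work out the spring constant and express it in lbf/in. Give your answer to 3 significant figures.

2.17 lbf/in

From Hooke's law: k = F/x.
F = 28.6 N; x = 75.2 mm = 0.07520 m.
k = 380.3 N/m
380.3 N/m × (1 lbf/in / 175.1 N/m) = 2.172 lbf/in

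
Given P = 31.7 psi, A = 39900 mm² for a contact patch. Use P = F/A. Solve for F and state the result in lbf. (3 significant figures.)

Rearranging: F = P·A.
P = 31.7 psi = 2.186×10^5 Pa; A = 39900 mm² = 0.03990 m².
F = 8721 N  (the unit combination reduces to kg·m/s² = N)
8721 N × (1 lbf / 4.448 N) = 1960 lbf

1960 lbf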